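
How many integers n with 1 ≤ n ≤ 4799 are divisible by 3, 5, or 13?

2436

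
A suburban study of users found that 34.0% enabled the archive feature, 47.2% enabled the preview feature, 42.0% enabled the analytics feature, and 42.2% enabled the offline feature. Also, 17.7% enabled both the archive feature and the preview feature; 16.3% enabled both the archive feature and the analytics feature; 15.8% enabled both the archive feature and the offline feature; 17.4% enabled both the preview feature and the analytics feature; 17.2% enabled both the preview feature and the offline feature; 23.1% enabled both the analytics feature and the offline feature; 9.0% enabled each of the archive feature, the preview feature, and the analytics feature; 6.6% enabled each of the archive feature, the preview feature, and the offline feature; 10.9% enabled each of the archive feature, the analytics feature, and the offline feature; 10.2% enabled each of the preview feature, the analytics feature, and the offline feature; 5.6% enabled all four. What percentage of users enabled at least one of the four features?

89.0%

By inclusion–exclusion:
P(at least one) = 34.0 + 47.2 + 42.0 + 42.2 − 17.7 − 16.3 − 15.8 − 17.4 − 17.2 − 23.1 + 9.0 + 6.6 + 10.9 + 10.2 − 5.6 = 89.0%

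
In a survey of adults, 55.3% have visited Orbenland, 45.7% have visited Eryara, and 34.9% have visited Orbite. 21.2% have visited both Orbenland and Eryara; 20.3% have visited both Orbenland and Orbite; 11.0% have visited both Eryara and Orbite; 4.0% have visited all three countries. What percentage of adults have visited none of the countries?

P(≥1) = 55.3 + 45.7 + 34.9 − 21.2 − 20.3 − 11.0 + 4.0 = 87.4%
P(none) = 100% − 87.4% = 12.6%

12.6%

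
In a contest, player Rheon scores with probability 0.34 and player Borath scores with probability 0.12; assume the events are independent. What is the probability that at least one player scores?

P(none) = (1 − 0.34) × (1 − 0.12) = 0.66 × 0.88 = 0.5808
P(at least one) = 1 − 0.5808 = 0.4192

0.4192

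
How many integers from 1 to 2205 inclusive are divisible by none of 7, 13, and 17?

1642

By inclusion–exclusion:
⌊2205/7⌋ + ⌊2205/13⌋ + ⌊2205/17⌋ − ⌊2205/91⌋ − ⌊2205/119⌋ − ⌊2205/221⌋ + ⌊2205/1547⌋ = 315 + 169 + 129 − 24 − 18 − 9 + 1 = 563
2205 − 563 = 1642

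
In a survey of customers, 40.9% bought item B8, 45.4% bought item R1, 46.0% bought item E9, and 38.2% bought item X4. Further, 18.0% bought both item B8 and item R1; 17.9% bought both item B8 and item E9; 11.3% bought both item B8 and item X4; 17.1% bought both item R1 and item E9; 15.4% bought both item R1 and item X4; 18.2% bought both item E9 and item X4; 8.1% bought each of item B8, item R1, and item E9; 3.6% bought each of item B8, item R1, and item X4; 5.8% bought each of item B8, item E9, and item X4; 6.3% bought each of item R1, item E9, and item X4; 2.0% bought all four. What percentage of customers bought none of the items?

5.6%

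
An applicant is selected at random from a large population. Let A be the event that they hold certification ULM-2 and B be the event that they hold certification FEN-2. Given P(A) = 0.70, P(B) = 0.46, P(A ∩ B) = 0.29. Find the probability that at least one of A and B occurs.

P(A ∪ B) = 0.70 + 0.46 − 0.29 = 0.87

0.87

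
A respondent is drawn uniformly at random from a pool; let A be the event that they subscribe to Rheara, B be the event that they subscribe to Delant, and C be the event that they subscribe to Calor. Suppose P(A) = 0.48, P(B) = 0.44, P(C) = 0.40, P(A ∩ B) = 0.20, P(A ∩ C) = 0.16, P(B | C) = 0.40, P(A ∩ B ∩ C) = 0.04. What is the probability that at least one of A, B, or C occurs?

P(B ∩ C) = P(C)·P(B|C) = 0.40 × 0.40 = 0.16
Apply inclusion-exclusion:
P(A ∪ B ∪ C) = 0.48 + 0.44 + 0.40 − 0.20 − 0.16 − 0.16 + 0.04 = 0.84

0.84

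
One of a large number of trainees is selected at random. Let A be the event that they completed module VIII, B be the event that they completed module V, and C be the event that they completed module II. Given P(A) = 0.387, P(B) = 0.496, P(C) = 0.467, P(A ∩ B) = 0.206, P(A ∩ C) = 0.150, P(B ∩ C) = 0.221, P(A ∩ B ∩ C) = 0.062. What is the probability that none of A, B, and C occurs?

0.165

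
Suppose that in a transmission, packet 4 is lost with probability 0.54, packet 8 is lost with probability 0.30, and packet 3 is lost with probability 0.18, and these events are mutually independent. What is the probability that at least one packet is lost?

Since the events are independent, P(none) is the product of the individual non-occurrence probabilities.
P(none) = (1 − 0.54) × (1 − 0.30) × (1 − 0.18) = 0.46 × 0.70 × 0.82 = 0.26404
P(at least one) = 1 − 0.26404 = 0.73596

0.73596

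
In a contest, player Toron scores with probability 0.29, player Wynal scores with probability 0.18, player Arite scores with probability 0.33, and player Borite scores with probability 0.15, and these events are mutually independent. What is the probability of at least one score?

0.6684371

P(none) = (1 − 0.29) × (1 − 0.18) × (1 − 0.33) × (1 − 0.15) = 0.71 × 0.82 × 0.67 × 0.85 = 0.3315629
P(at least one) = 1 − 0.3315629 = 0.6684371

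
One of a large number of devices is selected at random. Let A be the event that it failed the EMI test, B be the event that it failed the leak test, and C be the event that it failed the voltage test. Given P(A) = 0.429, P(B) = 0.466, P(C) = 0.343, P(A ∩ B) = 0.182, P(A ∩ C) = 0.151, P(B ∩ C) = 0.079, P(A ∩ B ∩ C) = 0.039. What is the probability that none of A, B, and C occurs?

0.135

P(A ∪ B ∪ C) = 0.429 + 0.466 + 0.343 − 0.182 − 0.151 − 0.079 + 0.039 = 0.865
P(none) = 1 − 0.865 = 0.135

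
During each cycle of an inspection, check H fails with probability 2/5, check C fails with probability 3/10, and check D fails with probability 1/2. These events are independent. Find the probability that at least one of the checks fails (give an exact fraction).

79/100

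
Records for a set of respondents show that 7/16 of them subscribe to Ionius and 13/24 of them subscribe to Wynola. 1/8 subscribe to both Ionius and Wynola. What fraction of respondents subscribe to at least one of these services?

Using inclusion–exclusion:
P(union) = 7/16 + 13/24 − 1/8 = 41/48

41/48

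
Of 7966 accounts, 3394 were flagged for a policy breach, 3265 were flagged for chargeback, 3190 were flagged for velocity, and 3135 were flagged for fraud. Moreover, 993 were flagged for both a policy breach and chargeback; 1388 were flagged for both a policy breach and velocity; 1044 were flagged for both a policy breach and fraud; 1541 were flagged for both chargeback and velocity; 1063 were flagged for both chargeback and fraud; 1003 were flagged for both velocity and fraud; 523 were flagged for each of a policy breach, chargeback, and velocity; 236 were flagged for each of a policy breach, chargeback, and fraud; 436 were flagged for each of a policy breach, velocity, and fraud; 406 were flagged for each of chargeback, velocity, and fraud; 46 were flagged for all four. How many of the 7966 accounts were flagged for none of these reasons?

459

By inclusion-exclusion,
|at least one| = 3394 + 3265 + 3190 + 3135 − 993 − 1388 − 1044 − 1541 − 1063 − 1003 + 523 + 236 + 436 + 406 − 46 = 7507
None: 7966 − 7507 = 459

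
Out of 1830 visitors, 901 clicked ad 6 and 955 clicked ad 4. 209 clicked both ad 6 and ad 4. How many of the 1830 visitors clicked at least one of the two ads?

1647

|at least one| = 901 + 955 − 209 = 1647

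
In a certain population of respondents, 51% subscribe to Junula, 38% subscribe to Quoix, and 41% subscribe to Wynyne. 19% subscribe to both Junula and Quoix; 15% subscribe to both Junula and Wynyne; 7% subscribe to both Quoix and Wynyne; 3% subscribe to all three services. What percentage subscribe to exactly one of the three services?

57%

By inclusion–exclusion (exactly-one form):
P(exactly one) = 51 + 38 + 41 − 2·19 − 2·15 − 2·7 + 3·3 = 57%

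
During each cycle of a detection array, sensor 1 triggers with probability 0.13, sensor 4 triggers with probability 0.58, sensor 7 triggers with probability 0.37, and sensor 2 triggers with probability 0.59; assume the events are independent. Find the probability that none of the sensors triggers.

Since the events are independent, P(none) is the product of the individual non-occurrence probabilities.
P(none) = (1 − 0.13) × (1 − 0.58) × (1 − 0.37) × (1 − 0.59) = 0.87 × 0.42 × 0.63 × 0.41 = 0.09438282

0.09438282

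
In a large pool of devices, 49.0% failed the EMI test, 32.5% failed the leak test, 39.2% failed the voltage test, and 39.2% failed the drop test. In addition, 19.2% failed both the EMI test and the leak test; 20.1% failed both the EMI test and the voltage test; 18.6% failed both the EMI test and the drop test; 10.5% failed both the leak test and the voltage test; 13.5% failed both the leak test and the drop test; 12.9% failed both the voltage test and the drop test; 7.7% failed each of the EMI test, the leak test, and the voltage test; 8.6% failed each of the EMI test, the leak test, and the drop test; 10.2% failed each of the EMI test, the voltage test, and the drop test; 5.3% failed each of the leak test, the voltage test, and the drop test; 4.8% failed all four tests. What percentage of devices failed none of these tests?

7.9%

Inclusion–exclusion gives
P(union) = 49.0 + 32.5 + 39.2 + 39.2 − 19.2 − 20.1 − 18.6 − 10.5 − 13.5 − 12.9 + 7.7 + 8.6 + 10.2 + 5.3 − 4.8 = 92.1%
P(none) = 100% − 92.1% = 7.9%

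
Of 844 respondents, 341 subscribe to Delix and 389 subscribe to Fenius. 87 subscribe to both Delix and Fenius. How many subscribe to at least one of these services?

643

|at least one| = 341 + 389 − 87 = 643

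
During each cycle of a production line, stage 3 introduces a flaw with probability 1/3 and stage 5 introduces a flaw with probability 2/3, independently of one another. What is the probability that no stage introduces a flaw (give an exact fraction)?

Since the events are independent, P(none) is the product of the individual non-occurrence probabilities.
P(none) = (1 − 1/3) × (1 − 2/3) = 2/3 × 1/3 = 2/9

2/9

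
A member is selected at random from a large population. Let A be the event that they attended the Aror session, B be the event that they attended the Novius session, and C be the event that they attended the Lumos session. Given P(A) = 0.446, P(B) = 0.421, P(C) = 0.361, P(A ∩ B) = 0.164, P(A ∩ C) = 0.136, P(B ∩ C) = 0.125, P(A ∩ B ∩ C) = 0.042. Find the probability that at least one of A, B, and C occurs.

0.845

By inclusion-exclusion,
P(A ∪ B ∪ C) = 0.446 + 0.421 + 0.361 − 0.164 − 0.136 − 0.125 + 0.042 = 0.845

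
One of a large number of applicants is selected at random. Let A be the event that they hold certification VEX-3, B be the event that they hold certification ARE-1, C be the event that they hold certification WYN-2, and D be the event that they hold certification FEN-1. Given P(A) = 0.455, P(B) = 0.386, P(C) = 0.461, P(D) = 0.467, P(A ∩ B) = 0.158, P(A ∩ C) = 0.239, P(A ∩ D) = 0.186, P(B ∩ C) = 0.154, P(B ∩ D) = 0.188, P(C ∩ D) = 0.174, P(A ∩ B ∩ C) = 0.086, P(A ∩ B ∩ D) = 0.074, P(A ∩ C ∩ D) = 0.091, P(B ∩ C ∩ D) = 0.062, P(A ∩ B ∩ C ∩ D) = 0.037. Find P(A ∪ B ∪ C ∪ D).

0.946

Apply inclusion-exclusion:
P(A ∪ B ∪ C ∪ D) = 0.455 + 0.386 + 0.461 + 0.467 − 0.158 − 0.239 − 0.186 − 0.154 − 0.188 − 0.174 + 0.086 + 0.074 + 0.091 + 0.062 − 0.037 = 0.946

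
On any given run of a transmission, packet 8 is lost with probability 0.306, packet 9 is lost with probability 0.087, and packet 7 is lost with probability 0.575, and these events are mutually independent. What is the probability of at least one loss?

Since the events are independent, P(none) is the product of the individual non-occurrence probabilities.
P(none) = (1 − 0.306) × (1 − 0.087) × (1 − 0.575) = 0.694 × 0.913 × 0.425 = 0.26928935
P(at least one) = 1 − 0.26928935 = 0.73071065

0.73071065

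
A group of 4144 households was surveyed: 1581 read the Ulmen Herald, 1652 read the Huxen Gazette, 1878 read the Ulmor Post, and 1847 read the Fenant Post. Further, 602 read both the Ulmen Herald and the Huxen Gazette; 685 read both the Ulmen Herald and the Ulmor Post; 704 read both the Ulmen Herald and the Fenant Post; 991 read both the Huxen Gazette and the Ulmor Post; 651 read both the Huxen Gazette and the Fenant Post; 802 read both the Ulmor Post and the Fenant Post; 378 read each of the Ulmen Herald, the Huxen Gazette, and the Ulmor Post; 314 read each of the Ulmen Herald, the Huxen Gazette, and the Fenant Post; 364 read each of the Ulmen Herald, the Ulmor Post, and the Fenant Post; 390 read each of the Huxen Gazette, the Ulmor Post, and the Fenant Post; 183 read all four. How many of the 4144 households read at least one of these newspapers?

3786

N(≥1) = 1581 + 1652 + 1878 + 1847 − 602 − 685 − 704 − 991 − 651 − 802 + 378 + 314 + 364 + 390 − 183 = 3786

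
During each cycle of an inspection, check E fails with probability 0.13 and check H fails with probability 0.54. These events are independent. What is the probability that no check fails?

0.4002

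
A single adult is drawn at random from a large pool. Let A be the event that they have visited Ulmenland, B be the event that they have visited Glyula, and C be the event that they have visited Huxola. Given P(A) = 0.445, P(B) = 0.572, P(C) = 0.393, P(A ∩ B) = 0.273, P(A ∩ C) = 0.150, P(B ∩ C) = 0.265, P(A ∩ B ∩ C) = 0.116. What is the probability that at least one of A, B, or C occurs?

P(A ∪ B ∪ C) = 0.445 + 0.572 + 0.393 − 0.273 − 0.150 − 0.265 + 0.116 = 0.838

0.838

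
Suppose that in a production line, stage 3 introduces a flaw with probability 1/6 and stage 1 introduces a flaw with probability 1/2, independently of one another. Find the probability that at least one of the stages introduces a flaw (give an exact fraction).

Independence gives P(none) = ∏(1 − pᵢ).
P(none) = (1 − 1/6) × (1 − 1/2) = 5/6 × 1/2 = 5/12
P(at least one) = 1 − 5/12 = 7/12

7/12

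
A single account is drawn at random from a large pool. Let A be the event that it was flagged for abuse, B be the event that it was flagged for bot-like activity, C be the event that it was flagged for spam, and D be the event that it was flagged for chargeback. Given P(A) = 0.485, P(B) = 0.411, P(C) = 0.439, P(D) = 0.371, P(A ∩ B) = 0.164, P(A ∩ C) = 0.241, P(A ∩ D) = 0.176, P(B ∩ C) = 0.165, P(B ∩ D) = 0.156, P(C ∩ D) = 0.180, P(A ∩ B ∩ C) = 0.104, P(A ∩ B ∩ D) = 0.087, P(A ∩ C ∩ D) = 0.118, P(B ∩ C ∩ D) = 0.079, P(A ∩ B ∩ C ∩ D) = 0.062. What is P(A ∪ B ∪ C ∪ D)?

Using inclusion–exclusion:
P(A ∪ B ∪ C ∪ D) = 0.485 + 0.411 + 0.439 + 0.371 − 0.164 − 0.241 − 0.176 − 0.165 − 0.156 − 0.180 + 0.104 + 0.087 + 0.118 + 0.079 − 0.062 = 0.950

0.950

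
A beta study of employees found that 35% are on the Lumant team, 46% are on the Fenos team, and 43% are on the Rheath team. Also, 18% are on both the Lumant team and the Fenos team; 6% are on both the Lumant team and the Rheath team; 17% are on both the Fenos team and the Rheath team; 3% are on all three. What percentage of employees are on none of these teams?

14%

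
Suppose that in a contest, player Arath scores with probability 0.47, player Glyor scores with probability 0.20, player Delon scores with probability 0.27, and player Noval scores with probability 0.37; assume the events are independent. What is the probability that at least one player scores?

P(none) = (1 − 0.47) × (1 − 0.20) × (1 − 0.27) × (1 − 0.37) = 0.53 × 0.80 × 0.73 × 0.63 = 0.1949976
P(at least one) = 1 − 0.1949976 = 0.8050024

0.8050024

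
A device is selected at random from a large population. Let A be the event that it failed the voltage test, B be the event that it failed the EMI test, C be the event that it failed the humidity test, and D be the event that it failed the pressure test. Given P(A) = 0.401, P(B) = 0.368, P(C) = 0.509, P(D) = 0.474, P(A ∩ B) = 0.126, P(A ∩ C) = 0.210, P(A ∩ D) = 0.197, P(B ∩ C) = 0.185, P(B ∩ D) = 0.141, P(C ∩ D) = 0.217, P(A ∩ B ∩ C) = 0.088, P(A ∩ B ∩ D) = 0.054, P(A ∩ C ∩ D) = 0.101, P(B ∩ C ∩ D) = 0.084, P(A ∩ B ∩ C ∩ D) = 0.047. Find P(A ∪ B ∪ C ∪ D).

By inclusion–exclusion:
P(A ∪ B ∪ C ∪ D) = 0.401 + 0.368 + 0.509 + 0.474 − 0.126 − 0.210 − 0.197 − 0.185 − 0.141 − 0.217 + 0.088 + 0.054 + 0.101 + 0.084 − 0.047 = 0.956

0.956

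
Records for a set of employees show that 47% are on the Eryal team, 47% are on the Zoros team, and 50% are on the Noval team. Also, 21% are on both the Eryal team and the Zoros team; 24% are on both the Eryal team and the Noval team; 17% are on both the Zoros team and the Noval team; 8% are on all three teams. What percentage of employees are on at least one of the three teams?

90%

P(at least one) = 47 + 47 + 50 − 21 − 24 − 17 + 8 = 90%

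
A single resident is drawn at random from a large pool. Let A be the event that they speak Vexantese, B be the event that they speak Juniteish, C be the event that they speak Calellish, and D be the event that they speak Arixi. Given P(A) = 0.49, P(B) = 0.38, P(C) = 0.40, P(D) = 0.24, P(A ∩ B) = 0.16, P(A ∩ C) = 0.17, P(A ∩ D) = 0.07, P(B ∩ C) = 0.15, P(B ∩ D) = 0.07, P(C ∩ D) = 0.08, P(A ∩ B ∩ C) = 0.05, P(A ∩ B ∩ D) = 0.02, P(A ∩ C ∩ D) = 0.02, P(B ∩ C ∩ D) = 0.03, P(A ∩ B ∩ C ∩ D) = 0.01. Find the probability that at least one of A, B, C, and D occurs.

By inclusion-exclusion,
P(A ∪ B ∪ C ∪ D) = 0.49 + 0.38 + 0.40 + 0.24 − 0.16 − 0.17 − 0.07 − 0.15 − 0.07 − 0.08 + 0.05 + 0.02 + 0.02 + 0.03 − 0.01 = 0.92

0.92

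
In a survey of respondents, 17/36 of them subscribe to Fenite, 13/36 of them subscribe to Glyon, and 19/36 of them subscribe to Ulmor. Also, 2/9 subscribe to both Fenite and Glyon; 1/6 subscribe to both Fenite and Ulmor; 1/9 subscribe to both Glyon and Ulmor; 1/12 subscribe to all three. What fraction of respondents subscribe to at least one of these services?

P(at least one) = 17/36 + 13/36 + 19/36 − 2/9 − 1/6 − 1/9 + 1/12 = 17/18

17/18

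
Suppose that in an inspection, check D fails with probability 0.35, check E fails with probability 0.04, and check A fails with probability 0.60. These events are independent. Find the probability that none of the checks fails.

0.2496

Independence gives P(none) = ∏(1 − pᵢ).
P(none) = (1 − 0.35) × (1 − 0.04) × (1 − 0.60) = 0.65 × 0.96 × 0.40 = 0.2496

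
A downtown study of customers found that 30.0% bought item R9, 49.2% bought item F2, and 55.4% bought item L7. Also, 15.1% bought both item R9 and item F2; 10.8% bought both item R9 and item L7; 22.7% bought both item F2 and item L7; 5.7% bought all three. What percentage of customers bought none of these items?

8.3%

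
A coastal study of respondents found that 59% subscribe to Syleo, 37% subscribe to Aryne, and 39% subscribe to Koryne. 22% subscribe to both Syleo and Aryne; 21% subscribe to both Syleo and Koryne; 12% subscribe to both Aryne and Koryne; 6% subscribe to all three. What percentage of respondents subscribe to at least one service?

86%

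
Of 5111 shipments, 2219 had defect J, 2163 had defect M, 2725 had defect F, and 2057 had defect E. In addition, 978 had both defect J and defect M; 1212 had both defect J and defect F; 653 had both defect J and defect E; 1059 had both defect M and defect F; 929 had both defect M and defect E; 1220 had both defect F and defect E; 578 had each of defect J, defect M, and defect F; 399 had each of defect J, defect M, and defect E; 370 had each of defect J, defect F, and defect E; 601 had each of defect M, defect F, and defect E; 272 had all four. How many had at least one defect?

4789

|at least one| = 2219 + 2163 + 2725 + 2057 − 978 − 1212 − 653 − 1059 − 929 − 1220 + 578 + 399 + 370 + 601 − 272 = 4789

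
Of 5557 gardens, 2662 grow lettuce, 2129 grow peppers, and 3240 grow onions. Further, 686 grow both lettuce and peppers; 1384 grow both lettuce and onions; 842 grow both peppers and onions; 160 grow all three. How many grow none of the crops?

278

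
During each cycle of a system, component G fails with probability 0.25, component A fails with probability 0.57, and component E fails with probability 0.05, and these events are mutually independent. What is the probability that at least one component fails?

0.693625

P(none) = (1 − 0.25) × (1 − 0.57) × (1 − 0.05) = 0.75 × 0.43 × 0.95 = 0.306375
P(at least one) = 1 − 0.306375 = 0.693625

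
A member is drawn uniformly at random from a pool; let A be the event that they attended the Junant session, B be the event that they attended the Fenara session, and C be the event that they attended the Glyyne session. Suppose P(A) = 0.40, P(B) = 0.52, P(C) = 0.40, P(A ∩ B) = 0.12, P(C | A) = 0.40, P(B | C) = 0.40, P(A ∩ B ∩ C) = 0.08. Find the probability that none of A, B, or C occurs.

0.04

P(A ∩ C) = P(A)·P(C|A) = 0.40 × 0.40 = 0.16
P(B ∩ C) = P(C)·P(B|C) = 0.40 × 0.40 = 0.16
Apply inclusion-exclusion:
P(A ∪ B ∪ C) = 0.40 + 0.52 + 0.40 − 0.12 − 0.16 − 0.16 + 0.08 = 0.96
P(none) = 1 − 0.96 = 0.04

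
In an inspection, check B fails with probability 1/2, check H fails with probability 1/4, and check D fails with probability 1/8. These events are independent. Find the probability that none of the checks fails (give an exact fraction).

P(none) = (1 − 1/2) × (1 − 1/4) × (1 − 1/8) = 1/2 × 3/4 × 7/8 = 21/64

21/64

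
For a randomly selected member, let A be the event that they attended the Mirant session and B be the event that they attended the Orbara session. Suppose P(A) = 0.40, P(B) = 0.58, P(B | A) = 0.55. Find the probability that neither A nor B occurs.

P(A ∩ B) = P(A)·P(B|A) = 0.40 × 0.55 = 0.22
Inclusion–exclusion gives
P(A ∪ B) = 0.40 + 0.58 − 0.22 = 0.76
P(none) = 1 − 0.76 = 0.24

0.24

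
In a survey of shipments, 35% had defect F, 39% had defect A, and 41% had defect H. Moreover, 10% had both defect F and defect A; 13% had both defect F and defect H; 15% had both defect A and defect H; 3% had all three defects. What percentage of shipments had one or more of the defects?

P(union) = 35 + 39 + 41 − 10 − 13 − 15 + 3 = 80%

80%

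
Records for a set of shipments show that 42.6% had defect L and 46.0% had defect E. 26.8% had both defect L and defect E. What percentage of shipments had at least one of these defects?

61.8%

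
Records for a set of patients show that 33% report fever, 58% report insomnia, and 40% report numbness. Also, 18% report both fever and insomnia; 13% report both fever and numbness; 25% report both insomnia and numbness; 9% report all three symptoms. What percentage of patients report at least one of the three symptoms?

Apply inclusion-exclusion:
P(≥1) = 33 + 58 + 40 − 18 − 13 − 25 + 9 = 84%

84%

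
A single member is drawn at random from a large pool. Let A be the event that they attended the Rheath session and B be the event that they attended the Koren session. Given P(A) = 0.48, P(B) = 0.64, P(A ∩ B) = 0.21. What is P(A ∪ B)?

0.91

P(A ∪ B) = 0.48 + 0.64 − 0.21 = 0.91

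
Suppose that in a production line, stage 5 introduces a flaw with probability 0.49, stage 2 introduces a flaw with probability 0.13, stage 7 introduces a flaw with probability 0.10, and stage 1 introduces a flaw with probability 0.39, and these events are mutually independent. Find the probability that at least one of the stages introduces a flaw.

P(none) = (1 − 0.49) × (1 − 0.13) × (1 − 0.10) × (1 − 0.39) = 0.51 × 0.87 × 0.90 × 0.61 = 0.2435913
P(at least one) = 1 − 0.2435913 = 0.7564087

0.7564087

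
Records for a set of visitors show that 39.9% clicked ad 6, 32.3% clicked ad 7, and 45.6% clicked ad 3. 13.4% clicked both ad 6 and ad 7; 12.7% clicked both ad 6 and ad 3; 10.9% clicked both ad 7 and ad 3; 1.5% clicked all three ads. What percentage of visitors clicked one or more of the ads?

82.3%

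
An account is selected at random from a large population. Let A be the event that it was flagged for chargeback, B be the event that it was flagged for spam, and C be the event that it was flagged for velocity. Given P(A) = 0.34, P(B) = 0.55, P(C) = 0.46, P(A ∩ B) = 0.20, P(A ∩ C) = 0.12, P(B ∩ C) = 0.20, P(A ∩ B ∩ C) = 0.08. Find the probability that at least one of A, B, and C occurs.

0.91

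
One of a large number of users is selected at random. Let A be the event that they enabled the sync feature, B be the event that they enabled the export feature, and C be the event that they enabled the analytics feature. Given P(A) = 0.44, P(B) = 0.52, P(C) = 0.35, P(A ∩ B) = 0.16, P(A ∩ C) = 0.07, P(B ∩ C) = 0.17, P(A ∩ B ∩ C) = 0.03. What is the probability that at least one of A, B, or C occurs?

Inclusion–exclusion gives
P(A ∪ B ∪ C) = 0.44 + 0.52 + 0.35 − 0.16 − 0.07 − 0.17 + 0.03 = 0.94

0.94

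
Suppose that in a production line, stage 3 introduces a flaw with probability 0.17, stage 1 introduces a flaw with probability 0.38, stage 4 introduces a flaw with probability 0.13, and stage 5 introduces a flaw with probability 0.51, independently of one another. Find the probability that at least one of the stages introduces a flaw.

P(none) = (1 − 0.17) × (1 − 0.38) × (1 − 0.13) × (1 − 0.51) = 0.83 × 0.62 × 0.87 × 0.49 = 0.21937398
P(at least one) = 1 − 0.21937398 = 0.78062602

0.78062602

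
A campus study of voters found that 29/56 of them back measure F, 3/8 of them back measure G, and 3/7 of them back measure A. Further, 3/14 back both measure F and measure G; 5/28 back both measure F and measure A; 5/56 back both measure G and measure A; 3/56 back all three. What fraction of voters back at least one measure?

25/28

P(≥1) = 29/56 + 3/8 + 3/7 − 3/14 − 5/28 − 5/56 + 3/56 = 25/28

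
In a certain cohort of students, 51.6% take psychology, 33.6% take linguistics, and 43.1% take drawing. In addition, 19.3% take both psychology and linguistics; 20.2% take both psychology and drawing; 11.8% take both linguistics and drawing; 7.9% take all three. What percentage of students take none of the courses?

15.1%

Using inclusion–exclusion:
P(union) = 51.6 + 33.6 + 43.1 − 19.3 − 20.2 − 11.8 + 7.9 = 84.9%
P(none) = 100% − 84.9% = 15.1%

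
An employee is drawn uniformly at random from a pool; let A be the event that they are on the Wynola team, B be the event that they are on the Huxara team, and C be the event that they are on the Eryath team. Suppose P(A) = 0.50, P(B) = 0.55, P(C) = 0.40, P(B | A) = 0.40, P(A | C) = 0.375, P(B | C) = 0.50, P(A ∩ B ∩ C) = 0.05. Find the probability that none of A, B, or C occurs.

0.05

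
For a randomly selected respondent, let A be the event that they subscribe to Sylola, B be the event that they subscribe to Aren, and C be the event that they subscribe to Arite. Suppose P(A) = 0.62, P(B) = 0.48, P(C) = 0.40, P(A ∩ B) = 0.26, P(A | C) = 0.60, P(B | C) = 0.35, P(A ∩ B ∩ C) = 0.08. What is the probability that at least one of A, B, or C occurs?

0.94

P(A ∩ C) = P(C)·P(A|C) = 0.40 × 0.60 = 0.24
P(B ∩ C) = P(C)·P(B|C) = 0.40 × 0.35 = 0.14
Inclusion–exclusion gives
P(A ∪ B ∪ C) = 0.62 + 0.48 + 0.40 − 0.26 − 0.24 − 0.14 + 0.08 = 0.94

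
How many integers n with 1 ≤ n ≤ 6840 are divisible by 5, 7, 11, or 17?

2827

By inclusion–exclusion:
⌊6840/5⌋ + ⌊6840/7⌋ + ⌊6840/11⌋ + ⌊6840/17⌋ − ⌊6840/35⌋ − ⌊6840/55⌋ − ⌊6840/85⌋ − ⌊6840/77⌋ − ⌊6840/119⌋ − ⌊6840/187⌋ + ⌊6840/385⌋ + ⌊6840/595⌋ + ⌊6840/935⌋ + ⌊6840/1309⌋ − ⌊6840/6545⌋ = 1368 + 977 + 621 + 402 − 195 − 124 − 80 − 88 − 57 − 36 + 17 + 11 + 7 + 5 − 1 = 2827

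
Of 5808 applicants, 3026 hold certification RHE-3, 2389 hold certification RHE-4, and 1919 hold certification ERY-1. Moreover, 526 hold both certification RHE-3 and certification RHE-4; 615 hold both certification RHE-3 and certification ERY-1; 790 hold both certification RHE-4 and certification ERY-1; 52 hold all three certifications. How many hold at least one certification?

By inclusion-exclusion,
|at least one| = 3026 + 2389 + 1919 − 526 − 615 − 790 + 52 = 5455

5455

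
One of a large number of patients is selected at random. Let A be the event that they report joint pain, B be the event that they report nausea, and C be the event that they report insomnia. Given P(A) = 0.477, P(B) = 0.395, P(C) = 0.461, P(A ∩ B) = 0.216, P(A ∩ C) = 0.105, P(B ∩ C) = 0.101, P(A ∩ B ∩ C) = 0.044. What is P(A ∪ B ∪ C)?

By inclusion–exclusion:
P(A ∪ B ∪ C) = 0.477 + 0.395 + 0.461 − 0.216 − 0.105 − 0.101 + 0.044 = 0.955

0.955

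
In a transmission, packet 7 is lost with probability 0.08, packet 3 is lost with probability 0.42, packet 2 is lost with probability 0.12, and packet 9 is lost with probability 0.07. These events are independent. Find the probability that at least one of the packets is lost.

P(none) = (1 − 0.08) × (1 − 0.42) × (1 − 0.12) × (1 − 0.07) = 0.92 × 0.58 × 0.88 × 0.93 = 0.43669824
P(at least one) = 1 − 0.43669824 = 0.56330176

0.56330176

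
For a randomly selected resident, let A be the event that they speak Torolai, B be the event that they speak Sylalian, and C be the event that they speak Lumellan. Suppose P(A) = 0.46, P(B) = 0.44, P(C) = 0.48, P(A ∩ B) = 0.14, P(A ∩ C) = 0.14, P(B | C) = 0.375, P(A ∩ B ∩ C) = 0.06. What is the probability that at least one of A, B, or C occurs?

0.98

P(B ∩ C) = P(C)·P(B|C) = 0.48 × 0.375 = 0.18
By inclusion-exclusion,
P(A ∪ B ∪ C) = 0.46 + 0.44 + 0.48 − 0.14 − 0.14 − 0.18 + 0.06 = 0.98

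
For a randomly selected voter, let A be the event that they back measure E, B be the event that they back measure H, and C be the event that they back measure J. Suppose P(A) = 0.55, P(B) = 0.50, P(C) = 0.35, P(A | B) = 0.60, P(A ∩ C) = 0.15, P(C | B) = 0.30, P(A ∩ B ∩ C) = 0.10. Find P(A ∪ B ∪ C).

0.90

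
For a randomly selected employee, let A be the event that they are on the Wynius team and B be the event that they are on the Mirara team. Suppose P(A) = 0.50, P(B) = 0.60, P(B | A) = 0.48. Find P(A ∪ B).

P(A ∩ B) = P(A)·P(B|A) = 0.50 × 0.48 = 0.24
By inclusion-exclusion,
P(A ∪ B) = 0.50 + 0.60 − 0.24 = 0.86

0.86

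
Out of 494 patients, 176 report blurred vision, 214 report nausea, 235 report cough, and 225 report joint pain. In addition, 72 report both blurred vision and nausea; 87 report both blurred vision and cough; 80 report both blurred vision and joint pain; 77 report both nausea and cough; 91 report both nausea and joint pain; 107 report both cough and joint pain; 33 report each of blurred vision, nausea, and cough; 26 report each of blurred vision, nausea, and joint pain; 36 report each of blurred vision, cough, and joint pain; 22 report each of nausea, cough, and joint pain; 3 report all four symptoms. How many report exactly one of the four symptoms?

|exactly one| = 176 + 214 + 235 + 225 − 2·72 − 2·87 − 2·80 − 2·77 − 2·91 − 2·107 + 3·33 + 3·26 + 3·36 + 3·22 − 4·3 = 161

161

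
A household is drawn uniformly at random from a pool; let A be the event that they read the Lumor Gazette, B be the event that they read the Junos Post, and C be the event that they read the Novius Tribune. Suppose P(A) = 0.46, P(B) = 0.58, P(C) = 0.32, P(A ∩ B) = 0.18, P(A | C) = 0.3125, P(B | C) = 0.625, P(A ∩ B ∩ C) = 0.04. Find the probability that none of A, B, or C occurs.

0.08

P(A ∩ C) = P(C)·P(A|C) = 0.32 × 0.3125 = 0.10
P(B ∩ C) = P(C)·P(B|C) = 0.32 × 0.625 = 0.20
By inclusion–exclusion:
P(A ∪ B ∪ C) = 0.46 + 0.58 + 0.32 − 0.18 − 0.10 − 0.20 + 0.04 = 0.92
P(none) = 1 − 0.92 = 0.08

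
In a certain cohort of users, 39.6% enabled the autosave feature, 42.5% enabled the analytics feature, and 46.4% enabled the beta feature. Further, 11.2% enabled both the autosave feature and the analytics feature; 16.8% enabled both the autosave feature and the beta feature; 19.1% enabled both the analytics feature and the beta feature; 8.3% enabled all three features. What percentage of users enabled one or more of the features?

89.7%

Apply inclusion-exclusion:
P(union) = 39.6 + 42.5 + 46.4 − 11.2 − 16.8 − 19.1 + 8.3 = 89.7%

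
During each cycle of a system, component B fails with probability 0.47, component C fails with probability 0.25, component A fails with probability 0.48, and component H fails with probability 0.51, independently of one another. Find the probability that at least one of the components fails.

0.898717

P(none) = (1 − 0.47) × (1 − 0.25) × (1 − 0.48) × (1 − 0.51) = 0.53 × 0.75 × 0.52 × 0.49 = 0.101283
P(at least one) = 1 − 0.101283 = 0.898717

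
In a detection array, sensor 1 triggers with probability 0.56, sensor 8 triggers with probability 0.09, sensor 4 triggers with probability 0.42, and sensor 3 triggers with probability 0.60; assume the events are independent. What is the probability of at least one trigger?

0.9071072

P(none) = (1 − 0.56) × (1 − 0.09) × (1 − 0.42) × (1 − 0.60) = 0.44 × 0.91 × 0.58 × 0.40 = 0.0928928
P(at least one) = 1 − 0.0928928 = 0.9071072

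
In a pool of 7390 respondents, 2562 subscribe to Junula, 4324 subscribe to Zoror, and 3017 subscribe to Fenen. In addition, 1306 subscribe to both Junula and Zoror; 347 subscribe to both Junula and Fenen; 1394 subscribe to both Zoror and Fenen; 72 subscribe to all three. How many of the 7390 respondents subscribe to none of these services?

Apply inclusion-exclusion:
|at least one| = 2562 + 4324 + 3017 − 1306 − 347 − 1394 + 72 = 6928
None: 7390 − 6928 = 462

462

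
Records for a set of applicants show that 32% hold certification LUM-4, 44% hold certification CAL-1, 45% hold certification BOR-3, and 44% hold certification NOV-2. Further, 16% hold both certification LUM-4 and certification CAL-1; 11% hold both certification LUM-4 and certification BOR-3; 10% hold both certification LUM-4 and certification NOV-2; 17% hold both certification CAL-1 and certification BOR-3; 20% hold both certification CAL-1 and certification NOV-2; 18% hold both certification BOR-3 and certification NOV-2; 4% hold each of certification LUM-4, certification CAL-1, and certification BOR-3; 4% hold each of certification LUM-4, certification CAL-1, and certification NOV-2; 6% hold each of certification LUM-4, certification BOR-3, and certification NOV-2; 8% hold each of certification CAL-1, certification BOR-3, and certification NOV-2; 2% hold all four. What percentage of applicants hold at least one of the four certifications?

93%

P(≥1) = 32 + 44 + 45 + 44 − 16 − 11 − 10 − 17 − 20 − 18 + 4 + 4 + 6 + 8 − 2 = 93%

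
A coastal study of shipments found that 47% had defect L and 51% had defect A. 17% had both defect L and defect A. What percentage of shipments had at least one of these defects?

81%

P(at least one) = 47 + 51 − 17 = 81%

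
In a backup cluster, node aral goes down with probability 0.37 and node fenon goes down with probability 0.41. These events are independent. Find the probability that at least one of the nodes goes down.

0.6283

P(none) = (1 − 0.37) × (1 − 0.41) = 0.63 × 0.59 = 0.3717
P(at least one) = 1 − 0.3717 = 0.6283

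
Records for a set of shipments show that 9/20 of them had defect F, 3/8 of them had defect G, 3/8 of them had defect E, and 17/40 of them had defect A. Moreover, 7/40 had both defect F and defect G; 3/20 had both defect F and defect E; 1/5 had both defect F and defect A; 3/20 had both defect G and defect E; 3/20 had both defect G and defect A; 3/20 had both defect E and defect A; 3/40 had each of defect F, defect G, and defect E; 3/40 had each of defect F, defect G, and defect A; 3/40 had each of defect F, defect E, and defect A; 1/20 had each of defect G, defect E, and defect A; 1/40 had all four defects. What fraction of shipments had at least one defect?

9/10

P(at least one) = 9/20 + 3/8 + 3/8 + 17/40 − 7/40 − 3/20 − 1/5 − 3/20 − 3/20 − 3/20 + 3/40 + 3/40 + 3/40 + 1/20 − 1/40 = 9/10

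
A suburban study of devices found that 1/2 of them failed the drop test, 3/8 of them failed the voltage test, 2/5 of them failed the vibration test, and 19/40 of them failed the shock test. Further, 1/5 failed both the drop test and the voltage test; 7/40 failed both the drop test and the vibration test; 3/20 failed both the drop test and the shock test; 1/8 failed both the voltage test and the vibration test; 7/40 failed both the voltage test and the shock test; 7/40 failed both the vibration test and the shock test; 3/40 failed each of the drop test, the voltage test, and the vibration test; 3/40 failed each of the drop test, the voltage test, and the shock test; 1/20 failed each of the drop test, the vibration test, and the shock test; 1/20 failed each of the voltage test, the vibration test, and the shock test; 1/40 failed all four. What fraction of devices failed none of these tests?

1/40

P(≥1) = 1/2 + 3/8 + 2/5 + 19/40 − 1/5 − 7/40 − 3/20 − 1/8 − 7/40 − 7/40 + 3/40 + 3/40 + 1/20 + 1/20 − 1/40 = 39/40
P(none) = 1 − 39/40 = 1/40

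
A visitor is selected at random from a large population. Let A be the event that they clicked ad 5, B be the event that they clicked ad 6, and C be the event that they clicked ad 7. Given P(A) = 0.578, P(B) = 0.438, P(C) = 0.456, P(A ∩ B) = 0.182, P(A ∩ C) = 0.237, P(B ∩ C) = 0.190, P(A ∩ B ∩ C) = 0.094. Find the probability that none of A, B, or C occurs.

Apply inclusion-exclusion:
P(A ∪ B ∪ C) = 0.578 + 0.438 + 0.456 − 0.182 − 0.237 − 0.190 + 0.094 = 0.957
P(none) = 1 − 0.957 = 0.043

0.043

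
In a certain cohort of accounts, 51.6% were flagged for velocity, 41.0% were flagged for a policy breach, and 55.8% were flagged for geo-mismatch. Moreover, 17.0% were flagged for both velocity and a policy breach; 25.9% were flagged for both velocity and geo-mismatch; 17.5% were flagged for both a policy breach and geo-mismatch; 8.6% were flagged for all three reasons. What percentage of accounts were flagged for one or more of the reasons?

96.6%

By inclusion–exclusion:
P(at least one) = 51.6 + 41.0 + 55.8 − 17.0 − 25.9 − 17.5 + 8.6 = 96.6%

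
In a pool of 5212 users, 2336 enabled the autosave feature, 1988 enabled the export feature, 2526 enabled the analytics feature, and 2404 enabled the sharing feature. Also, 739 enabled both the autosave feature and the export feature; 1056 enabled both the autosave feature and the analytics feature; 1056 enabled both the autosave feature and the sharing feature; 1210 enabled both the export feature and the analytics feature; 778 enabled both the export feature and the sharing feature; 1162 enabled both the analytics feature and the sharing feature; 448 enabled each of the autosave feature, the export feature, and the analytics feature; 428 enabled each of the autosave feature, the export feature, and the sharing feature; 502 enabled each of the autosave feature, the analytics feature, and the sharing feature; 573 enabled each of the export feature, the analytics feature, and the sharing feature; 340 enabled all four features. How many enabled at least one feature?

4864

By inclusion-exclusion,
N(≥1) = 2336 + 1988 + 2526 + 2404 − 739 − 1056 − 1056 − 1210 − 778 − 1162 + 448 + 428 + 502 + 573 − 340 = 4864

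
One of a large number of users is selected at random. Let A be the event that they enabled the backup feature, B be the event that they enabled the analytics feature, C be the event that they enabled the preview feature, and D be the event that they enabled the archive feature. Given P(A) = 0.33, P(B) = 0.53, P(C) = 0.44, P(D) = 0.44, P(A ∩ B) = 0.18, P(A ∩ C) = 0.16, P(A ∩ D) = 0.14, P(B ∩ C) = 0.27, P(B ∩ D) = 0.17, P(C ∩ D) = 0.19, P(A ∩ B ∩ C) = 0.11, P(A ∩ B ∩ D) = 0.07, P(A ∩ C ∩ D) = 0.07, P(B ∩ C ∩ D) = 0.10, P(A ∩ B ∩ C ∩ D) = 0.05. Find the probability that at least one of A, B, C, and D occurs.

0.93

Using inclusion–exclusion:
P(A ∪ B ∪ C ∪ D) = 0.33 + 0.53 + 0.44 + 0.44 − 0.18 − 0.16 − 0.14 − 0.27 − 0.17 − 0.19 + 0.11 + 0.07 + 0.07 + 0.10 − 0.05 = 0.93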